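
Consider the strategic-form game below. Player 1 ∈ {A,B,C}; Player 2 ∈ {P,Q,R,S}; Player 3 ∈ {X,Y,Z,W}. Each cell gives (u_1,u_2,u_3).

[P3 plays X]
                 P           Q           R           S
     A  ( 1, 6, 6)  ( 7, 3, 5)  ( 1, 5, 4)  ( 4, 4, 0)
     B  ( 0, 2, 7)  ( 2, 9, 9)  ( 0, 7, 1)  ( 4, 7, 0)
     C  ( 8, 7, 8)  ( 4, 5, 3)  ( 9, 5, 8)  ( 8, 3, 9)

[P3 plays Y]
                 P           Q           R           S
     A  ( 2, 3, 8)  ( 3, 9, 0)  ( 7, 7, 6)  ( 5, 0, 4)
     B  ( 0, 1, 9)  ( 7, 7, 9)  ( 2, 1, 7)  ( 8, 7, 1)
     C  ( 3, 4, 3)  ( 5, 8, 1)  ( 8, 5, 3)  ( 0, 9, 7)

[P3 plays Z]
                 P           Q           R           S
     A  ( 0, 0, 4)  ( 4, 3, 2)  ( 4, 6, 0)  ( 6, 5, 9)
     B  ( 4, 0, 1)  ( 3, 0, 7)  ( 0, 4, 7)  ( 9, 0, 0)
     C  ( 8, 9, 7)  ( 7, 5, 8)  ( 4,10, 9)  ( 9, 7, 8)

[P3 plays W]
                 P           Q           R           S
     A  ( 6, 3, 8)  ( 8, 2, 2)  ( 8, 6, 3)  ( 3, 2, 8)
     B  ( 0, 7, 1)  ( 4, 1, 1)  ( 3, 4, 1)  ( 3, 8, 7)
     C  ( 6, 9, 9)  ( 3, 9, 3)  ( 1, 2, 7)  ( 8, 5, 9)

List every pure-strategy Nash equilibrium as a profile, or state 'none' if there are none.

PSNE = {(B,Q,Y), (C,P,W), (C,R,Z)}

(A,P,X): not NE [P1→C gives 8>1; P3→W gives 8>6]
(A,P,Y): not NE [P1→C gives 3>2; P2→Q gives 9>3]
(A,P,Z): not NE [P1→C gives 8>0; P2→R gives 6>0; P3→W gives 8>4]
(A,P,W): not NE [P2→R gives 6>3]
(A,Q,X): not NE [P2→P gives 6>3]
(A,Q,Y): not NE [P1→B gives 7>3; P3→X gives 5>0]
(A,Q,Z): not NE [P1→C gives 7>4; P2→R gives 6>3; P3→X gives 5>2]
(A,Q,W): not NE [P2→R gives 6>2; P3→X gives 5>2]
(A,R,X): not NE [P1→C gives 9>1; P2→P gives 6>5; P3→Y gives 6>4]
(A,R,Y): not NE [P1→C gives 8>7; P2→Q gives 9>7]
(A,R,Z): not NE [P3→Y gives 6>0]
(A,R,W): not NE [P3→Y gives 6>3]
(A,S,X): not NE [P1→C gives 8>4; P2→P gives 6>4; P3→Z gives 9>0]
(A,S,Y): not NE [P1→B gives 8>5; P2→Q gives 9>0; P3→Z gives 9>4]
(A,S,Z): not NE [P1→C gives 9>6; P2→R gives 6>5]
(A,S,W): not NE [P1→C gives 8>3; P2→R gives 6>2; P3→Z gives 9>8]
(B,P,X): not NE [P1→C gives 8>0; P2→Q gives 9>2; P3→Y gives 9>7]
(B,P,Y): not NE [P1→C gives 3>0; P2→S gives 7>1]
(B,P,Z): not NE [P1→C gives 8>4; P2→R gives 4>0; P3→Y gives 9>1]
(B,P,W): not NE [P1→C gives 6>0; P2→S gives 8>7; P3→Y gives 9>1]
(B,Q,X): not NE [P1→A gives 7>2]
(B,Q,Y): NE
(B,Q,Z): not NE [P1→C gives 7>3; P2→R gives 4>0; P3→Y gives 9>7]
(B,Q,W): not NE [P1→A gives 8>4; P2→S gives 8>1; P3→Y gives 9>1]
(B,R,X): not NE [P1→C gives 9>0; P2→Q gives 9>7; P3→Z gives 7>1]
(B,R,Y): not NE [P1→C gives 8>2; P2→S gives 7>1]
(B,R,Z): not NE [P1→C gives 4>0]
(B,R,W): not NE [P1→A gives 8>3; P2→S gives 8>4; P3→Z gives 7>1]
(B,S,X): not NE [P1→C gives 8>4; P2→Q gives 9>7; P3→W gives 7>0]
(B,S,Y): not NE [P3→W gives 7>1]
(B,S,Z): not NE [P2→R gives 4>0; P3→W gives 7>0]
(B,S,W): not NE [P1→C gives 8>3]
(C,P,X): not NE [P3→W gives 9>8]
(C,P,Y): not NE [P2→S gives 9>4; P3→W gives 9>3]
(C,P,Z): not NE [P2→R gives 10>9; P3→W gives 9>7]
(C,P,W): NE
(C,Q,X): not NE [P1→A gives 7>4; P2→P gives 7>5; P3→Z gives 8>3]
(C,Q,Y): not NE [P1→B gives 7>5; P2→S gives 9>8; P3→Z gives 8>1]
(C,Q,Z): not NE [P2→R gives 10>5]
(C,Q,W): not NE [P1→A gives 8>3; P3→Z gives 8>3]
(C,R,X): not NE [P2→P gives 7>5; P3→Z gives 9>8]
(C,R,Y): not NE [P2→S gives 9>5; P3→Z gives 9>3]
(C,R,Z): NE
(C,R,W): not NE [P1→A gives 8>1; P2→Q gives 9>2; P3→Z gives 9>7]
(C,S,X): not NE [P2→P gives 7>3]
(C,S,Y): not NE [P1→B gives 8>0; P3→W gives 9>7]
(C,S,Z): not NE [P2→R gives 10>7; P3→W gives 9>8]
(C,S,W): not NE [P2→Q gives 9>5]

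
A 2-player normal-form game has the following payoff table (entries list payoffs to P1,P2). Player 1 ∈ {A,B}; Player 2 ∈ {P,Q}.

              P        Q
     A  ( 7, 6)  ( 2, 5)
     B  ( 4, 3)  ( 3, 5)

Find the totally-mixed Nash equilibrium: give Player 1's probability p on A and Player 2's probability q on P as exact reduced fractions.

P1 indiff ⇒ q·7+(1-q)·2 = q·4+(1-q)·3 ⇒ q(3) = (1-q)(1) ⇒ q = 1/4
P2 indiff ⇒ p·6+(1-p)·3 = p·5+(1-p)·5 ⇒ p(1) = (1-p)(2) ⇒ p = 2/3

(p,q) = (2/3, 1/4)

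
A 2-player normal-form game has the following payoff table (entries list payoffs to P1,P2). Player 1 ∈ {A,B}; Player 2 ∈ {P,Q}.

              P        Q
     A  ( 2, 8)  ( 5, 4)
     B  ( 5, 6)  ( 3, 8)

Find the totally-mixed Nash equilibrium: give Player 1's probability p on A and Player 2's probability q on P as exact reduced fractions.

P1 indiff ⇒ q·2+(1-q)·5 = q·5+(1-q)·3 ⇒ q(-3) = (1-q)(-2) ⇒ q = 2/5
P2 indiff ⇒ p·8+(1-p)·6 = p·4+(1-p)·8 ⇒ p(4) = (1-p)(2) ⇒ p = 1/3

p=1/3, q=2/5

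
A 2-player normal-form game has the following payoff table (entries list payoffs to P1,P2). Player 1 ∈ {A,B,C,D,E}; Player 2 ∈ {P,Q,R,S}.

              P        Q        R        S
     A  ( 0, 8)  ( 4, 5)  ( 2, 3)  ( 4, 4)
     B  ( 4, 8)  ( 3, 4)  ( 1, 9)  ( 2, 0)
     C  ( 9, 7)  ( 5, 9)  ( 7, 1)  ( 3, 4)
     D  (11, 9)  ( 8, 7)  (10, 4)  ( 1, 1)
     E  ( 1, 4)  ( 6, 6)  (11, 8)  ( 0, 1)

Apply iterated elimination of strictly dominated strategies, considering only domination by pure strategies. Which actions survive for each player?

Remaining: P1:{D,E} P2:{P,Q,R}

P1 drop B (C beats it: P:9>4 Q:5>3 R:7>1 S:3>2)
P2 drop S (P beats it: A:8>4 C:7>4 D:9>1 E:4>1)
P1 drop A (C beats it: P:9>0 Q:5>4 R:7>2)
P1 drop C (D beats it: P:11>9 Q:8>5 R:10>7)
P1→{D,E} P2→{P,Q,R}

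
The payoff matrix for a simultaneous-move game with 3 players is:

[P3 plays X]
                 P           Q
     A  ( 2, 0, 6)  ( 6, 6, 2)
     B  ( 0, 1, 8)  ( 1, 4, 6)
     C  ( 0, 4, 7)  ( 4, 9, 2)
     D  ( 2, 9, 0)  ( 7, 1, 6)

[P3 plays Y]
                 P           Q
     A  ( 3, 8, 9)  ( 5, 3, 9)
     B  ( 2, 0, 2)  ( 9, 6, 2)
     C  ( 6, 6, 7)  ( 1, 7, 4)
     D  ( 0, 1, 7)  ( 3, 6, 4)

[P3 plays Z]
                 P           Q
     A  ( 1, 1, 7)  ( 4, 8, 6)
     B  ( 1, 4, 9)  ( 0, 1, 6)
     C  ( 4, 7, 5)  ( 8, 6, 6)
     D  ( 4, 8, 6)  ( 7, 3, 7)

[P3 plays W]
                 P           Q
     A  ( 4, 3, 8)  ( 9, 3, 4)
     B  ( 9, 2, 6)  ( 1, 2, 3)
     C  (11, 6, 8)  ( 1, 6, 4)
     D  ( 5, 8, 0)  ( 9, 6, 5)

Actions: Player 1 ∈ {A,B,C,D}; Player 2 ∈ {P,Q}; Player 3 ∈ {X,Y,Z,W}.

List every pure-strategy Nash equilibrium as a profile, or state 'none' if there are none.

Nash profiles: (C,P,W)

(A,P,X): not NE [P2→Q gives 6>0; P3→Y gives 9>6]
(A,P,Y): not NE [P1→C gives 6>3]
(A,P,Z): not NE [P1→D gives 4>1; P2→Q gives 8>1; P3→Y gives 9>7]
(A,P,W): not NE [P1→C gives 11>4; P3→Y gives 9>8]
(A,Q,X): not NE [P1→D gives 7>6; P3→Y gives 9>2]
(A,Q,Y): not NE [P1→B gives 9>5; P2→P gives 8>3]
(A,Q,Z): not NE [P1→C gives 8>4; P3→Y gives 9>6]
(A,Q,W): not NE [P3→Y gives 9>4]
(B,P,X): not NE [P1→D gives 2>0; P2→Q gives 4>1; P3→Z gives 9>8]
(B,P,Y): not NE [P1→C gives 6>2; P2→Q gives 6>0; P3→Z gives 9>2]
(B,P,Z): not NE [P1→D gives 4>1]
(B,P,W): not NE [P1→C gives 11>9; P3→Z gives 9>6]
(B,Q,X): not NE [P1→D gives 7>1]
(B,Q,Y): not NE [P3→Z gives 6>2]
(B,Q,Z): not NE [P1→C gives 8>0; P2→P gives 4>1]
(B,Q,W): not NE [P1→D gives 9>1; P3→Z gives 6>3]
(C,P,X): not NE [P1→D gives 2>0; P2→Q gives 9>4; P3→W gives 8>7]
(C,P,Y): not NE [P2→Q gives 7>6; P3→W gives 8>7]
(C,P,Z): not NE [P3→W gives 8>5]
(C,P,W): NE
(C,Q,X): not NE [P1→D gives 7>4; P3→Z gives 6>2]
(C,Q,Y): not NE [P1→B gives 9>1; P3→Z gives 6>4]
(C,Q,Z): not NE [P2→P gives 7>6]
(C,Q,W): not NE [P1→D gives 9>1; P3→Z gives 6>4]
(D,P,X): not NE [P3→Y gives 7>0]
(D,P,Y): not NE [P1→C gives 6>0; P2→Q gives 6>1]
(D,P,Z): not NE [P3→Y gives 7>6]
(D,P,W): not NE [P1→C gives 11>5; P3→Y gives 7>0]
(D,Q,X): not NE [P2→P gives 9>1; P3→Z gives 7>6]
(D,Q,Y): not NE [P1→B gives 9>3; P3→Z gives 7>4]
(D,Q,Z): not NE [P1→C gives 8>7; P2→P gives 8>3]
(D,Q,W): not NE [P2→P gives 8>6; P3→Z gives 7>5]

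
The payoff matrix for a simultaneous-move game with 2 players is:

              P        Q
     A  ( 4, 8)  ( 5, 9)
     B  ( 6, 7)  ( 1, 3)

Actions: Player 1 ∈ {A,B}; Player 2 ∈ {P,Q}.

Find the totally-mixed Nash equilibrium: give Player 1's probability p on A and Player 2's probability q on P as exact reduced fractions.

(p,q) = (4/5, 2/3)

P1 indiff ⇒ q·4+(1-q)·5 = q·6+(1-q)·1 ⇒ q(-2) = (1-q)(-4) ⇒ q = 2/3
P2 indiff ⇒ p·8+(1-p)·7 = p·9+(1-p)·3 ⇒ p(-1) = (1-p)(-4) ⇒ p = 4/5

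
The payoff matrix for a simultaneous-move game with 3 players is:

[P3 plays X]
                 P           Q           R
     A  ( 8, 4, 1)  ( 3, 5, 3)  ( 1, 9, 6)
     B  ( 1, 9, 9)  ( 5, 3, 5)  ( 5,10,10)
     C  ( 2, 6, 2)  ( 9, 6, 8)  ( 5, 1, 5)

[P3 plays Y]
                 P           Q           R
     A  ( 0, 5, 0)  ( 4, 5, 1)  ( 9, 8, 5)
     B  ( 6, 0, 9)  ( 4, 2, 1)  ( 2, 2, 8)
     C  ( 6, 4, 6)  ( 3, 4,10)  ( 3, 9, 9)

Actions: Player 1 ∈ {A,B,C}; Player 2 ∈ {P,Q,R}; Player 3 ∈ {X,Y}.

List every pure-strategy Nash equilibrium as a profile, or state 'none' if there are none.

(A,P,X): not NE [P2→R gives 9>4]
(A,P,Y): not NE [P1→C gives 6>0; P2→R gives 8>5; P3→X gives 1>0]
(A,Q,X): not NE [P1→C gives 9>3; P2→R gives 9>5]
(A,Q,Y): not NE [P2→R gives 8>5; P3→X gives 3>1]
(A,R,X): not NE [P1→C gives 5>1]
(A,R,Y): not NE [P3→X gives 6>5]
(B,P,X): not NE [P1→A gives 8>1; P2→R gives 10>9]
(B,P,Y): not NE [P2→R gives 2>0]
(B,Q,X): not NE [P1→C gives 9>5; P2→R gives 10>3]
(B,Q,Y): not NE [P3→X gives 5>1]
(B,R,X): NE
(B,R,Y): not NE [P1→A gives 9>2; P3→X gives 10>8]
(C,P,X): not NE [P1→A gives 8>2; P3→Y gives 6>2]
(C,P,Y): not NE [P2→R gives 9>4]
(C,Q,X): not NE [P3→Y gives 10>8]
(C,Q,Y): not NE [P1→B gives 4>3; P2→R gives 9>4]
(C,R,X): not NE [P2→Q gives 6>1; P3→Y gives 9>5]
(C,R,Y): not NE [P1→A gives 9>3]

NE set: (B,R,X)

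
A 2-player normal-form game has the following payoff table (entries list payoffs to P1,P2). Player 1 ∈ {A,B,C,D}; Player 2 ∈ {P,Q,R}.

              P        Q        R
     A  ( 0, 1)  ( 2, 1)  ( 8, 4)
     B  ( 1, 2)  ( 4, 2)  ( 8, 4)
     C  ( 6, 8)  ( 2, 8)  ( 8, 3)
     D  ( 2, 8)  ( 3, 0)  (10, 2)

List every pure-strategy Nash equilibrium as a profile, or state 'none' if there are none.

PSNE = {(C,P)}

(A,P): not NE [P1→C gives 6>0; P2→R gives 4>1]
(A,Q): not NE [P1→B gives 4>2; P2→R gives 4>1]
(A,R): not NE [P1→D gives 10>8]
(B,P): not NE [P1→C gives 6>1; P2→R gives 4>2]
(B,Q): not NE [P2→R gives 4>2]
(B,R): not NE [P1→D gives 10>8]
(C,P): NE
(C,Q): not NE [P1→B gives 4>2]
(C,R): not NE [P1→D gives 10>8; P2→Q gives 8>3]
(D,P): not NE [P1→C gives 6>2]
(D,Q): not NE [P1→B gives 4>3; P2→P gives 8>0]
(D,R): not NE [P2→P gives 8>2]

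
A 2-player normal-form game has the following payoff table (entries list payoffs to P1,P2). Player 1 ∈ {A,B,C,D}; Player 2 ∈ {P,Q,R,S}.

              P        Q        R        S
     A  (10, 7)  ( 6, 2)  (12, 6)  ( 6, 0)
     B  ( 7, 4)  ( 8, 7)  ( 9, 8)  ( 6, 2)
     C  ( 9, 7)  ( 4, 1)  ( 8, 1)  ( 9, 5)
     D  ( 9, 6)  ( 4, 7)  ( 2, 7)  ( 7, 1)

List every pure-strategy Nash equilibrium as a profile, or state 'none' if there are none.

Nash profiles: (A,P)

(A,P): NE
(A,Q): not NE [P1→B gives 8>6; P2→P gives 7>2]
(A,R): not NE [P2→P gives 7>6]
(A,S): not NE [P1→C gives 9>6; P2→P gives 7>0]
(B,P): not NE [P1→A gives 10>7; P2→R gives 8>4]
(B,Q): not NE [P2→R gives 8>7]
(B,R): not NE [P1→A gives 12>9]
(B,S): not NE [P1→C gives 9>6; P2→R gives 8>2]
(C,P): not NE [P1→A gives 10>9]
(C,Q): not NE [P1→B gives 8>4; P2→P gives 7>1]
(C,R): not NE [P1→A gives 12>8; P2→P gives 7>1]
(C,S): not NE [P2→P gives 7>5]
(D,P): not NE [P1→A gives 10>9; P2→R gives 7>6]
(D,Q): not NE [P1→B gives 8>4]
(D,R): not NE [P1→A gives 12>2]
(D,S): not NE [P1→C gives 9>7; P2→R gives 7>1]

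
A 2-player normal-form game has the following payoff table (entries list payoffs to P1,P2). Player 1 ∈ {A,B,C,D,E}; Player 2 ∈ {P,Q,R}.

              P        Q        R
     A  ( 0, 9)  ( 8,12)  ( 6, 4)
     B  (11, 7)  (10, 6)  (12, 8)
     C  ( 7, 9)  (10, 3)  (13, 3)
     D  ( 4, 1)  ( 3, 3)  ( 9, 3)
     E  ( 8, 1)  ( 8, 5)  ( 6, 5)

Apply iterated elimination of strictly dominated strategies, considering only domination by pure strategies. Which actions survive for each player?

P1 drop A (B beats it: P:11>0 Q:10>8 R:12>6)
P1 drop D (B beats it: P:11>4 Q:10>3 R:12>9)
P1 drop E (B beats it: P:11>8 Q:10>8 R:12>6)
P2 drop Q (P beats it: B:7>6 C:9>3)
P1→{B,C} P2→{P,R}

Remaining: P1:{B,C} P2:{P,R}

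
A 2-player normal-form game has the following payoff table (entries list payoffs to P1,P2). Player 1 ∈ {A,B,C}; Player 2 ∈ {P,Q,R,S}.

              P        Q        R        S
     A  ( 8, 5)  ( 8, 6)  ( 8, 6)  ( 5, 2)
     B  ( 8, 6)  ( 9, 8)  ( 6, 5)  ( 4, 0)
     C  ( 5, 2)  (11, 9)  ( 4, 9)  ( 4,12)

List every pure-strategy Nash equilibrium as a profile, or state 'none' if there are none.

(A,P): not NE [P2→R gives 6>5]
(A,Q): not NE [P1→C gives 11>8]
(A,R): NE
(A,S): not NE [P2→R gives 6>2]
(B,P): not NE [P2→Q gives 8>6]
(B,Q): not NE [P1→C gives 11>9]
(B,R): not NE [P1→A gives 8>6; P2→Q gives 8>5]
(B,S): not NE [P1→A gives 5>4; P2→Q gives 8>0]
(C,P): not NE [P1→B gives 8>5; P2→S gives 12>2]
(C,Q): not NE [P2→S gives 12>9]
(C,R): not NE [P1→A gives 8>4; P2→S gives 12>9]
(C,S): not NE [P1→A gives 5>4]

NE set: (A,R)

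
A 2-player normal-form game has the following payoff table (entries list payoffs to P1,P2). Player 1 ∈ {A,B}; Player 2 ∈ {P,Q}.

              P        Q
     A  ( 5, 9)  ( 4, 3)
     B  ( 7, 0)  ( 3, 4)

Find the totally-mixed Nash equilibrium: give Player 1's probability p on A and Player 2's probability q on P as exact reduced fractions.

p=2/5, q=1/3

P1 indiff ⇒ q·5+(1-q)·4 = q·7+(1-q)·3 ⇒ q(-2) = (1-q)(-1) ⇒ q = 1/3
P2 indiff ⇒ p·9+(1-p)·0 = p·3+(1-p)·4 ⇒ p(6) = (1-p)(4) ⇒ p = 2/5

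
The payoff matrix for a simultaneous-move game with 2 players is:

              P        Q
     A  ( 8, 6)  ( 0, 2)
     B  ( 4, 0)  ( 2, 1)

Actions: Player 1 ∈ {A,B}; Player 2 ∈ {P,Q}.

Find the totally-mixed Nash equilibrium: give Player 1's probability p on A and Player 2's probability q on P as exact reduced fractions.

P1 indiff ⇒ q·8+(1-q)·0 = q·4+(1-q)·2 ⇒ q(4) = (1-q)(2) ⇒ q = 1/3
P2 indiff ⇒ p·6+(1-p)·0 = p·2+(1-p)·1 ⇒ p(4) = (1-p)(1) ⇒ p = 1/5

P1 mixes 1/5 on A; P2 mixes 1/3 on P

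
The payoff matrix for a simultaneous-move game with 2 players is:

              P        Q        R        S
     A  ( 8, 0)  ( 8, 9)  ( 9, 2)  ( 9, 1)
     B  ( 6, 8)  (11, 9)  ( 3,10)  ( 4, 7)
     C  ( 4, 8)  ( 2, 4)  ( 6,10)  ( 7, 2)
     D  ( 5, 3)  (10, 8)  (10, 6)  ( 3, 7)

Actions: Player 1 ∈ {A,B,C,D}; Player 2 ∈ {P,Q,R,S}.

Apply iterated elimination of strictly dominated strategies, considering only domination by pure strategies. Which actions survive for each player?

Remaining: P1:{B,D} P2:{Q,R}

P1 drop C (A beats it: P:8>4 Q:8>2 R:9>6 S:9>7)
P2 drop P (Q beats it: A:9>0 B:9>8 D:8>3)
P2 drop S (Q beats it: A:9>1 B:9>7 D:8>7)
P1 drop A (D beats it: Q:10>8 R:10>9)
P1→{B,D} P2→{Q,R}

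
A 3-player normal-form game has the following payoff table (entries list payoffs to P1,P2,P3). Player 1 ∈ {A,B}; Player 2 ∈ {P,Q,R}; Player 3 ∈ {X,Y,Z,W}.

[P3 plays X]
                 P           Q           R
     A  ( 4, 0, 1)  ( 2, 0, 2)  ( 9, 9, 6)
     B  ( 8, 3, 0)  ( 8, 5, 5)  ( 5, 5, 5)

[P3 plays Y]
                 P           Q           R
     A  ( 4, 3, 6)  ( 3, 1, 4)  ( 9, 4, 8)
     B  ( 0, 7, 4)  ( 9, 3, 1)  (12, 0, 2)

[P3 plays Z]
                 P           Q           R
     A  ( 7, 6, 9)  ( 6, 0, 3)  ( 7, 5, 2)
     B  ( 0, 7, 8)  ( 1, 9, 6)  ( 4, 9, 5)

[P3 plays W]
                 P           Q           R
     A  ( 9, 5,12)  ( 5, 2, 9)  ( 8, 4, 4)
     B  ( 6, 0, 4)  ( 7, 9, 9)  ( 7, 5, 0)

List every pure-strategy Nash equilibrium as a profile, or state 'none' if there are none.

PSNE = {(A,P,W), (B,Q,W)}

(A,P,X): not NE [P1→B gives 8>4; P2→R gives 9>0; P3→W gives 12>1]
(A,P,Y): not NE [P2→R gives 4>3; P3→W gives 12>6]
(A,P,Z): not NE [P3→W gives 12>9]
(A,P,W): NE
(A,Q,X): not NE [P1→B gives 8>2; P2→R gives 9>0; P3→W gives 9>2]
(A,Q,Y): not NE [P1→B gives 9>3; P2→R gives 4>1; P3→W gives 9>4]
(A,Q,Z): not NE [P2→P gives 6>0; P3→W gives 9>3]
(A,Q,W): not NE [P1→B gives 7>5; P2→P gives 5>2]
(A,R,X): not NE [P3→Y gives 8>6]
(A,R,Y): not NE [P1→B gives 12>9]
(A,R,Z): not NE [P2→P gives 6>5; P3→Y gives 8>2]
(A,R,W): not NE [P2→P gives 5>4; P3→Y gives 8>4]
(B,P,X): not NE [P2→R gives 5>3; P3→Z gives 8>0]
(B,P,Y): not NE [P1→A gives 4>0; P3→Z gives 8>4]
(B,P,Z): not NE [P1→A gives 7>0; P2→R gives 9>7]
(B,P,W): not NE [P1→A gives 9>6; P2→Q gives 9>0; P3→Z gives 8>4]
(B,Q,X): not NE [P3→W gives 9>5]
(B,Q,Y): not NE [P2→P gives 7>3; P3→W gives 9>1]
(B,Q,Z): not NE [P1→A gives 6>1; P3→W gives 9>6]
(B,Q,W): NE
(B,R,X): not NE [P1→A gives 9>5]
(B,R,Y): not NE [P2→P gives 7>0; P3→Z gives 5>2]
(B,R,Z): not NE [P1→A gives 7>4]
(B,R,W): not NE [P1→A gives 8>7; P2→Q gives 9>5; P3→Z gives 5>0]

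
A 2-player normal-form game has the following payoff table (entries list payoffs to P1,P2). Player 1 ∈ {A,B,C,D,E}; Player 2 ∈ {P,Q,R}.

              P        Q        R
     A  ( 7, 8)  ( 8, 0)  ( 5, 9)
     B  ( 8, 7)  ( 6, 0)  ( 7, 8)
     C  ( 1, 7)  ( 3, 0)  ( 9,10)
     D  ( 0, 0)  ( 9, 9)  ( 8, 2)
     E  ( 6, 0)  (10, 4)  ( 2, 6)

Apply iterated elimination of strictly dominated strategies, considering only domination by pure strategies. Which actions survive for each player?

P2 drop P (R beats it: A:9>8 B:8>7 C:10>7 D:2>0 E:6>0)
P1 drop A (D beats it: Q:9>8 R:8>5)
P1 drop B (D beats it: Q:9>6 R:8>7)
P1→{C,D,E} P2→{Q,R}

Survivors P1:{C,D,E} P2:{Q,R}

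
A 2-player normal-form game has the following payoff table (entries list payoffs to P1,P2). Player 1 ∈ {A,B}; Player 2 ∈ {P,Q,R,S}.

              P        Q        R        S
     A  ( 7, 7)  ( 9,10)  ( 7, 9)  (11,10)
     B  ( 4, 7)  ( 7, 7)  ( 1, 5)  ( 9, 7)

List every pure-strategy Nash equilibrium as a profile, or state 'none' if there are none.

Nash profiles: (A,Q), (A,S)

(A,P): not NE [P2→S gives 10>7]
(A,Q): NE
(A,R): not NE [P2→S gives 10>9]
(A,S): NE
(B,P): not NE [P1→A gives 7>4]
(B,Q): not NE [P1→A gives 9>7]
(B,R): not NE [P1→A gives 7>1; P2→S gives 7>5]
(B,S): not NE [P1→A gives 11>9]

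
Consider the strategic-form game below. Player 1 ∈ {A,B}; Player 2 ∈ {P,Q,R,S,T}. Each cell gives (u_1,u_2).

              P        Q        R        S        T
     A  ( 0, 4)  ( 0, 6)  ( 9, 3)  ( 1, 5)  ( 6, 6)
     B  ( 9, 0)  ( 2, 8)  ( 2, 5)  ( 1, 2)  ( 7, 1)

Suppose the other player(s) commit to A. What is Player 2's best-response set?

u_2(P vs A) = 4
u_2(Q vs A) = 6
u_2(R vs A) = 3
u_2(S vs A) = 5
u_2(T vs A) = 6
max payoff 6 at {Q,T}

argmax u_2 = {Q,T}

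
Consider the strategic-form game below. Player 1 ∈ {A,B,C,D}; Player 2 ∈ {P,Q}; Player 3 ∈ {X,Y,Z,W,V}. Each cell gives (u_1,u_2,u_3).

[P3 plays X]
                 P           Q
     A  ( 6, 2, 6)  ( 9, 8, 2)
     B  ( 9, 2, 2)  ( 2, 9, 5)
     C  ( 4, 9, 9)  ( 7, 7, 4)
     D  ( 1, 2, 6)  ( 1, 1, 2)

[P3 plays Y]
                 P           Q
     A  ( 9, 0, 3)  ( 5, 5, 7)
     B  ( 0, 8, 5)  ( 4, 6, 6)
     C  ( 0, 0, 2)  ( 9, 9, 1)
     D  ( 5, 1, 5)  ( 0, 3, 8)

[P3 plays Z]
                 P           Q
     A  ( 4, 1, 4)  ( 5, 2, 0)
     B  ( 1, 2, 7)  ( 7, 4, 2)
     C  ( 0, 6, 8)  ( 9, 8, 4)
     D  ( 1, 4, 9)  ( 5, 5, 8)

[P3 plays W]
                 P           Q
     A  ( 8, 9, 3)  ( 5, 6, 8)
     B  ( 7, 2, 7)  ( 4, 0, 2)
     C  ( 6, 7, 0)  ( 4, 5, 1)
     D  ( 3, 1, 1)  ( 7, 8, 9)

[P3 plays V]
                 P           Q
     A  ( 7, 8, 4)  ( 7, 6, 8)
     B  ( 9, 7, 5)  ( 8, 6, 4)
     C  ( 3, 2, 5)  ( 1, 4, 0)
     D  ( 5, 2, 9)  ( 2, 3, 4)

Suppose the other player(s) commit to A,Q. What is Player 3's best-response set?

BR_3 = {W,V}

u_3(X vs A,Q) = 2
u_3(Y vs A,Q) = 7
u_3(Z vs A,Q) = 0
u_3(W vs A,Q) = 8
u_3(V vs A,Q) = 8
max payoff 8 at {W,V}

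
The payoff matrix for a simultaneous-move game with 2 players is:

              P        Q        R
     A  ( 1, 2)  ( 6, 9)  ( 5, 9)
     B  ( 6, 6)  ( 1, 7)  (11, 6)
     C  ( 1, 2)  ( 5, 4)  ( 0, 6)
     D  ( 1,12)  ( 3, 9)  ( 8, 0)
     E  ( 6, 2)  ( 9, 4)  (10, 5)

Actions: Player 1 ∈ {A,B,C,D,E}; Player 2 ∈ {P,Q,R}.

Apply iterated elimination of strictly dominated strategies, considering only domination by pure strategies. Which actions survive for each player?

Remaining: P1:{B,E} P2:{Q,R}

P1 drop A (E beats it: P:6>1 Q:9>6 R:10>5)
P1 drop C (E beats it: P:6>1 Q:9>5 R:10>0)
P1 drop D (E beats it: P:6>1 Q:9>3 R:10>8)
P2 drop P (Q beats it: B:7>6 E:4>2)
P1→{B,E} P2→{Q,R}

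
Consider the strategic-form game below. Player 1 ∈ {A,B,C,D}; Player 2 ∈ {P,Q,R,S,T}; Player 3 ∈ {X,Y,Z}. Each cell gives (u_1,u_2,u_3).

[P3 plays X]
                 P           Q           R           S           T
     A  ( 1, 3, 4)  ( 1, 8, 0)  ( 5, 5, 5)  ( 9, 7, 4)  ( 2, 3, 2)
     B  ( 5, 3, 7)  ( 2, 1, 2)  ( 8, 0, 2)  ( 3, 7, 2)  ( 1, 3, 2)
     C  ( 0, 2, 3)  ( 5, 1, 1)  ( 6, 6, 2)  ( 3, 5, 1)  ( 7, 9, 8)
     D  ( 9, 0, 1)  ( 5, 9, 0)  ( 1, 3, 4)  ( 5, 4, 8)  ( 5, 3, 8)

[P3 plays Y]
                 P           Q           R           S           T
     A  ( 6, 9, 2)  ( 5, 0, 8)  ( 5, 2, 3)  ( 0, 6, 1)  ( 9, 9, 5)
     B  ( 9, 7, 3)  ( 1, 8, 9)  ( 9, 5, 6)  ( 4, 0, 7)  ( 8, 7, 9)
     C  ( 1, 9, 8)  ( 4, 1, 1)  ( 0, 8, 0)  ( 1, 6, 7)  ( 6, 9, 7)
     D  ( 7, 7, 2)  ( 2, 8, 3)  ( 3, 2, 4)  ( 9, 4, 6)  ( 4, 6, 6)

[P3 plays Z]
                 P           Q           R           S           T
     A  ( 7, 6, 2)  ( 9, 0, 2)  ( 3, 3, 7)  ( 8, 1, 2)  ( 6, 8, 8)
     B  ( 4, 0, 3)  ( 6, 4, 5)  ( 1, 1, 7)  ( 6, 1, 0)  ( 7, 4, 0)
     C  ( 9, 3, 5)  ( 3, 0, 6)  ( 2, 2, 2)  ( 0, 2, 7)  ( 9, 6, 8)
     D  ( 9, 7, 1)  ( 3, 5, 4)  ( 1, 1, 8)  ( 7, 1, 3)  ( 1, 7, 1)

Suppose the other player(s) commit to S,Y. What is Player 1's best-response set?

u_1(A vs S,Y) = 0
u_1(B vs S,Y) = 4
u_1(C vs S,Y) = 1
u_1(D vs S,Y) = 9
max payoff 9 at {D}

BR_1 = {D}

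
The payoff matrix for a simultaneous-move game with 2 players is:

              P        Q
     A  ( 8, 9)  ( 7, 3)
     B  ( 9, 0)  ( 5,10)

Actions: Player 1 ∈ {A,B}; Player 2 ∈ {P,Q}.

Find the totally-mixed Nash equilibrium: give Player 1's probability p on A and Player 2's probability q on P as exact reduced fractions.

p=5/8, q=2/3

P1 indiff ⇒ q·8+(1-q)·7 = q·9+(1-q)·5 ⇒ q(-1) = (1-q)(-2) ⇒ q = 2/3
P2 indiff ⇒ p·9+(1-p)·0 = p·3+(1-p)·10 ⇒ p(6) = (1-p)(10) ⇒ p = 5/8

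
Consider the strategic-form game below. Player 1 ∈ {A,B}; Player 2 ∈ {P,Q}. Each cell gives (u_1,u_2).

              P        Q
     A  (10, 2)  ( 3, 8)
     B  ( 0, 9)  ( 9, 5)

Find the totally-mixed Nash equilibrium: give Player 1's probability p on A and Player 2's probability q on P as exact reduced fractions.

P1 mixes 2/5 on A; P2 mixes 3/8 on P

P1 indiff ⇒ q·10+(1-q)·3 = q·0+(1-q)·9 ⇒ q(10) = (1-q)(6) ⇒ q = 3/8
P2 indiff ⇒ p·2+(1-p)·9 = p·8+(1-p)·5 ⇒ p(-6) = (1-p)(-4) ⇒ p = 2/5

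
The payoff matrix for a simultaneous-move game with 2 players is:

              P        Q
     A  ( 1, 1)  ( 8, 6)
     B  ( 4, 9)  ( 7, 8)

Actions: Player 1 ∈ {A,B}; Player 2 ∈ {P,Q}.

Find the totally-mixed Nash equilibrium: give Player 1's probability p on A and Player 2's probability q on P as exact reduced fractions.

P1 indiff ⇒ q·1+(1-q)·8 = q·4+(1-q)·7 ⇒ q(-3) = (1-q)(-1) ⇒ q = 1/4
P2 indiff ⇒ p·1+(1-p)·9 = p·6+(1-p)·8 ⇒ p(-5) = (1-p)(-1) ⇒ p = 1/6

P1 mixes 1/6 on A; P2 mixes 1/4 on P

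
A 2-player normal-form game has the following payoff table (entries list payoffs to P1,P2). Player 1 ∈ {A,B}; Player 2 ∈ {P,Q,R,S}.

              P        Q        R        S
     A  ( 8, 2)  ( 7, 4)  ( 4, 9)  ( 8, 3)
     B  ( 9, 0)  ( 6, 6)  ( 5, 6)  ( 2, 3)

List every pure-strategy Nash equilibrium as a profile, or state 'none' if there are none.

(A,P): not NE [P1→B gives 9>8; P2→R gives 9>2]
(A,Q): not NE [P2→R gives 9>4]
(A,R): not NE [P1→B gives 5>4]
(A,S): not NE [P2→R gives 9>3]
(B,P): not NE [P2→R gives 6>0]
(B,Q): not NE [P1→A gives 7>6]
(B,R): NE
(B,S): not NE [P1→A gives 8>2; P2→R gives 6>3]

PSNE = {(B,R)}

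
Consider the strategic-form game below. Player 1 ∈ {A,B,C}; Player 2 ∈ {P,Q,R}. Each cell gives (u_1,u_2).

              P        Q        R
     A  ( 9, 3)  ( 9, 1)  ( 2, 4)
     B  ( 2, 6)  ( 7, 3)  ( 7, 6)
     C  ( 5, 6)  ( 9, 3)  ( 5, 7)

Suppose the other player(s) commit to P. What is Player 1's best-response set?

P1 best: {A}

u_1(A vs P) = 9
u_1(B vs P) = 2
u_1(C vs P) = 5
max payoff 9 at {A}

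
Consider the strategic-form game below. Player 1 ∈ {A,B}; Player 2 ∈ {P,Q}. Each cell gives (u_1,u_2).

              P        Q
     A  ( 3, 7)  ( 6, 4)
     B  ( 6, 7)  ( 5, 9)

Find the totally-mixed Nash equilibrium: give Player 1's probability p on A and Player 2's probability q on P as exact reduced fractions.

P1 indiff ⇒ q·3+(1-q)·6 = q·6+(1-q)·5 ⇒ q(-3) = (1-q)(-1) ⇒ q = 1/4
P2 indiff ⇒ p·7+(1-p)·7 = p·4+(1-p)·9 ⇒ p(3) = (1-p)(2) ⇒ p = 2/5

P1 mixes 2/5 on A; P2 mixes 1/4 on P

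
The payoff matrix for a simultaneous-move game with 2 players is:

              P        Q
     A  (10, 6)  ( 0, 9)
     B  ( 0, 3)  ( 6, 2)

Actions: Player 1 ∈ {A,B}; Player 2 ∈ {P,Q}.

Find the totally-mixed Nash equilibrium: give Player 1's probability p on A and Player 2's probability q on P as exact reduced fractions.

P1 indiff ⇒ q·10+(1-q)·0 = q·0+(1-q)·6 ⇒ q(10) = (1-q)(6) ⇒ q = 3/8
P2 indiff ⇒ p·6+(1-p)·3 = p·9+(1-p)·2 ⇒ p(-3) = (1-p)(-1) ⇒ p = 1/4

p=1/4, q=3/8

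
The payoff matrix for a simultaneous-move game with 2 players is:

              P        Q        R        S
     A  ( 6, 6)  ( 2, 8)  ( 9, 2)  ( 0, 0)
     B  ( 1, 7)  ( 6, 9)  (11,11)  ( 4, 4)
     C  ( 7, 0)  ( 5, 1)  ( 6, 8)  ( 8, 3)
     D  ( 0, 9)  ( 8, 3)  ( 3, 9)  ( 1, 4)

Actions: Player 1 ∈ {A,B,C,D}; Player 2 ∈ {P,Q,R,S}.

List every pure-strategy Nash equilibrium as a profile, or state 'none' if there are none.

Nash profiles: (B,R)

(A,P): not NE [P1→C gives 7>6; P2→Q gives 8>6]
(A,Q): not NE [P1→D gives 8>2]
(A,R): not NE [P1→B gives 11>9; P2→Q gives 8>2]
(A,S): not NE [P1→C gives 8>0; P2→Q gives 8>0]
(B,P): not NE [P1→C gives 7>1; P2→R gives 11>7]
(B,Q): not NE [P1→D gives 8>6; P2→R gives 11>9]
(B,R): NE
(B,S): not NE [P1→C gives 8>4; P2→R gives 11>4]
(C,P): not NE [P2→R gives 8>0]
(C,Q): not NE [P1→D gives 8>5; P2→R gives 8>1]
(C,R): not NE [P1→B gives 11>6]
(C,S): not NE [P2→R gives 8>3]
(D,P): not NE [P1→C gives 7>0]
(D,Q): not NE [P2→R gives 9>3]
(D,R): not NE [P1→B gives 11>3]
(D,S): not NE [P1→C gives 8>1; P2→R gives 9>4]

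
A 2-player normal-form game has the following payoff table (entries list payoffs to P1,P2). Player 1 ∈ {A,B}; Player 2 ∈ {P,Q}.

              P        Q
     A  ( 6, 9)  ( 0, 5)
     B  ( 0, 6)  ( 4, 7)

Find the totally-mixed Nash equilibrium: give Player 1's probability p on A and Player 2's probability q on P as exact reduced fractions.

P1 indiff ⇒ q·6+(1-q)·0 = q·0+(1-q)·4 ⇒ q(6) = (1-q)(4) ⇒ q = 2/5
P2 indiff ⇒ p·9+(1-p)·6 = p·5+(1-p)·7 ⇒ p(4) = (1-p)(1) ⇒ p = 1/5

(p,q) = (1/5, 2/5)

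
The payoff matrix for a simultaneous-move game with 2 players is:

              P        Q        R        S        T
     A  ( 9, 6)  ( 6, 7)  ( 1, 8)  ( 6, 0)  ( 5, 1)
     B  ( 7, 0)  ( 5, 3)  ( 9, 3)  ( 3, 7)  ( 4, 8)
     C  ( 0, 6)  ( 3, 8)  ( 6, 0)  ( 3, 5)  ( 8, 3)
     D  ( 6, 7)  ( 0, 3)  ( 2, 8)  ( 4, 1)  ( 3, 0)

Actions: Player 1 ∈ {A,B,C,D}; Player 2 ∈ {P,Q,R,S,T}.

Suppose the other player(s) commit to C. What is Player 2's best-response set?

u_2(P vs C) = 6
u_2(Q vs C) = 8
u_2(R vs C) = 0
u_2(S vs C) = 5
u_2(T vs C) = 3
max payoff 8 at {Q}

argmax u_2 = {Q}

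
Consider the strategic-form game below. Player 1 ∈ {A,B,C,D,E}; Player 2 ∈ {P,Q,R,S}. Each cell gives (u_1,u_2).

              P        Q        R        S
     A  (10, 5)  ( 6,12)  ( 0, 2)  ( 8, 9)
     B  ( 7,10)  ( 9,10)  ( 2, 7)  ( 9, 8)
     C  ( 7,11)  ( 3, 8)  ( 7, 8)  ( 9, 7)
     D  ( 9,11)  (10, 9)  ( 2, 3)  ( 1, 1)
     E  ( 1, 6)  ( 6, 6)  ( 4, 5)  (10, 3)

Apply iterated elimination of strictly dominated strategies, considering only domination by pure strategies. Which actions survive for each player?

P2 drop R (P beats it: A:5>2 B:10>7 C:11>8 D:11>3 E:6>5)
P2 drop S (Q beats it: A:12>9 B:10>8 C:8>7 D:9>1 E:6>3)
P1 drop B (D beats it: P:9>7 Q:10>9)
P1 drop C (A beats it: P:10>7 Q:6>3)
P1 drop E (D beats it: P:9>1 Q:10>6)
P1→{A,D} P2→{P,Q}

IESDS → P1:{A,D} P2:{P,Q}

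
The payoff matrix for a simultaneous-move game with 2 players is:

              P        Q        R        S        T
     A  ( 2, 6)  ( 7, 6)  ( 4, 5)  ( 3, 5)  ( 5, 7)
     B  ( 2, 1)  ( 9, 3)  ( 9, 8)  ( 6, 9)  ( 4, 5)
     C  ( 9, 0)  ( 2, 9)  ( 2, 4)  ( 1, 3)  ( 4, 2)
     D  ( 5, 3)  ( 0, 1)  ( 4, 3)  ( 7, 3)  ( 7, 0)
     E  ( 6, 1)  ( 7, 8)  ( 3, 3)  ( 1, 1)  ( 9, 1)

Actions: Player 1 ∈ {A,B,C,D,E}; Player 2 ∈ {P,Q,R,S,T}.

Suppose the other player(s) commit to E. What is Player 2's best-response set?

BR_2 = {Q}

u_2(P vs E) = 1
u_2(Q vs E) = 8
u_2(R vs E) = 3
u_2(S vs E) = 1
u_2(T vs E) = 1
max payoff 8 at {Q}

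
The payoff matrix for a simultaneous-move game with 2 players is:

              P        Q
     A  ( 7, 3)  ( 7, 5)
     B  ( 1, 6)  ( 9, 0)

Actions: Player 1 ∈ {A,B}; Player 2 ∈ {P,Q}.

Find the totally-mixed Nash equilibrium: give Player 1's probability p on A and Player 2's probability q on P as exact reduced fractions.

p=3/4, q=1/4

P1 indiff ⇒ q·7+(1-q)·7 = q·1+(1-q)·9 ⇒ q(6) = (1-q)(2) ⇒ q = 1/4
P2 indiff ⇒ p·3+(1-p)·6 = p·5+(1-p)·0 ⇒ p(-2) = (1-p)(-6) ⇒ p = 3/4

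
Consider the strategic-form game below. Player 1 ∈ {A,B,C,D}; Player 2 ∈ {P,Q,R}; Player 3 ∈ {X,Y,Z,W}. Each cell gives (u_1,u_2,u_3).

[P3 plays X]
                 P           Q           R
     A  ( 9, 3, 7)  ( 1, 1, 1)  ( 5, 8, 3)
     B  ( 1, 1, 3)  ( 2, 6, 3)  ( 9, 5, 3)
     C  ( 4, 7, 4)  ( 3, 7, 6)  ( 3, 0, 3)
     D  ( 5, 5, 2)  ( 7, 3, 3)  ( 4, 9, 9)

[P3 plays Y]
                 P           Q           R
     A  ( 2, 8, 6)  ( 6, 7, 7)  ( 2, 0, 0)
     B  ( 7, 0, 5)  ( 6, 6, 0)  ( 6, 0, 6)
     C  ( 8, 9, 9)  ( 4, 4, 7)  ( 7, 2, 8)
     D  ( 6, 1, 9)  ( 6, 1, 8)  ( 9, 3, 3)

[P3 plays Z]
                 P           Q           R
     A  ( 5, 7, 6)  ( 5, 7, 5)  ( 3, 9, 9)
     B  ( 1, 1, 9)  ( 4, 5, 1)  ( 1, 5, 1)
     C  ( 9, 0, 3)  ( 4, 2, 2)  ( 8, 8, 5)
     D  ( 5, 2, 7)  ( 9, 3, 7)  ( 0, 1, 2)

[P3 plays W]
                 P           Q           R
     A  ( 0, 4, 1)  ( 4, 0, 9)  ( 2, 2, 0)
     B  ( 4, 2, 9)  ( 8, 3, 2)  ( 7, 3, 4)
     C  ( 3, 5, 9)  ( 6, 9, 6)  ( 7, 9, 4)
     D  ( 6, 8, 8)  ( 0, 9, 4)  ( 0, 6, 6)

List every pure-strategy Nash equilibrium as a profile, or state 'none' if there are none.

Nash profiles: (C,P,Y)

(A,P,X): not NE [P2→R gives 8>3]
(A,P,Y): not NE [P1→C gives 8>2; P3→X gives 7>6]
(A,P,Z): not NE [P1→C gives 9>5; P2→R gives 9>7; P3→X gives 7>6]
(A,P,W): not NE [P1→D gives 6>0; P3→X gives 7>1]
(A,Q,X): not NE [P1→D gives 7>1; P2→R gives 8>1; P3→W gives 9>1]
(A,Q,Y): not NE [P2→P gives 8>7; P3→W gives 9>7]
(A,Q,Z): not NE [P1→D gives 9>5; P2→R gives 9>7; P3→W gives 9>5]
(A,Q,W): not NE [P1→B gives 8>4; P2→P gives 4>0]
(A,R,X): not NE [P1→B gives 9>5; P3→Z gives 9>3]
(A,R,Y): not NE [P1→D gives 9>2; P2→P gives 8>0; P3→Z gives 9>0]
(A,R,Z): not NE [P1→C gives 8>3]
(A,R,W): not NE [P1→C gives 7>2; P2→P gives 4>2; P3→Z gives 9>0]
(B,P,X): not NE [P1→A gives 9>1; P2→Q gives 6>1; P3→W gives 9>3]
(B,P,Y): not NE [P1→C gives 8>7; P2→Q gives 6>0; P3→W gives 9>5]
(B,P,Z): not NE [P1→C gives 9>1; P2→R gives 5>1]
(B,P,W): not NE [P1→D gives 6>4; P2→R gives 3>2]
(B,Q,X): not NE [P1→D gives 7>2]
(B,Q,Y): not NE [P3→X gives 3>0]
(B,Q,Z): not NE [P1→D gives 9>4; P3→X gives 3>1]
(B,Q,W): not NE [P3→X gives 3>2]
(B,R,X): not NE [P2→Q gives 6>5; P3→Y gives 6>3]
(B,R,Y): not NE [P1→D gives 9>6; P2→Q gives 6>0]
(B,R,Z): not NE [P1→C gives 8>1; P3→Y gives 6>1]
(B,R,W): not NE [P3→Y gives 6>4]
(C,P,X): not NE [P1→A gives 9>4; P3→W gives 9>4]
(C,P,Y): NE
(C,P,Z): not NE [P2→R gives 8>0; P3→W gives 9>3]
(C,P,W): not NE [P1→D gives 6>3; P2→R gives 9>5]
(C,Q,X): not NE [P1→D gives 7>3; P3→Y gives 7>6]
(C,Q,Y): not NE [P1→D gives 6>4; P2→P gives 9>4]
(C,Q,Z): not NE [P1→D gives 9>4; P2→R gives 8>2; P3→Y gives 7>2]
(C,Q,W): not NE [P1→B gives 8>6; P3→Y gives 7>6]
(C,R,X): not NE [P1→B gives 9>3; P2→Q gives 7>0; P3→Y gives 8>3]
(C,R,Y): not NE [P1→D gives 9>7; P2→P gives 9>2]
(C,R,Z): not NE [P3→Y gives 8>5]
(C,R,W): not NE [P3→Y gives 8>4]
(D,P,X): not NE [P1→A gives 9>5; P2→R gives 9>5; P3→Y gives 9>2]
(D,P,Y): not NE [P1→C gives 8>6; P2→R gives 3>1]
(D,P,Z): not NE [P1→C gives 9>5; P2→Q gives 3>2; P3→Y gives 9>7]
(D,P,W): not NE [P2→Q gives 9>8; P3→Y gives 9>8]
(D,Q,X): not NE [P2→R gives 9>3; P3→Y gives 8>3]
(D,Q,Y): not NE [P2→R gives 3>1]
(D,Q,Z): not NE [P3→Y gives 8>7]
(D,Q,W): not NE [P1→B gives 8>0; P3→Y gives 8>4]
(D,R,X): not NE [P1→B gives 9>4]
(D,R,Y): not NE [P3→X gives 9>3]
(D,R,Z): not NE [P1→C gives 8>0; P2→Q gives 3>1; P3→X gives 9>2]
(D,R,W): not NE [P1→C gives 7>0; P2→Q gives 9>6; P3→X gives 9>6]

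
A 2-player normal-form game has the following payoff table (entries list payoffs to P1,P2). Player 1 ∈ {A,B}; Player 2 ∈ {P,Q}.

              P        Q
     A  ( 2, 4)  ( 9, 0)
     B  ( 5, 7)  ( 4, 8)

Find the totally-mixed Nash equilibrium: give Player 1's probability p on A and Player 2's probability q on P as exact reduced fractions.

P1 mixes 1/5 on A; P2 mixes 5/8 on P

P1 indiff ⇒ q·2+(1-q)·9 = q·5+(1-q)·4 ⇒ q(-3) = (1-q)(-5) ⇒ q = 5/8
P2 indiff ⇒ p·4+(1-p)·7 = p·0+(1-p)·8 ⇒ p(4) = (1-p)(1) ⇒ p = 1/5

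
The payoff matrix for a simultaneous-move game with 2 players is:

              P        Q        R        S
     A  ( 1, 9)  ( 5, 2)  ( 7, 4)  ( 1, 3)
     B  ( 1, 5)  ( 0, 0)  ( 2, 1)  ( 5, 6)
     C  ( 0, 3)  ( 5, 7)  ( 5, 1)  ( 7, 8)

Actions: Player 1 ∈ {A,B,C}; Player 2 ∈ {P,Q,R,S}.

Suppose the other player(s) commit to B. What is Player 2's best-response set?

BR_2 = {S}

u_2(P vs B) = 5
u_2(Q vs B) = 0
u_2(R vs B) = 1
u_2(S vs B) = 6
max payoff 6 at {S}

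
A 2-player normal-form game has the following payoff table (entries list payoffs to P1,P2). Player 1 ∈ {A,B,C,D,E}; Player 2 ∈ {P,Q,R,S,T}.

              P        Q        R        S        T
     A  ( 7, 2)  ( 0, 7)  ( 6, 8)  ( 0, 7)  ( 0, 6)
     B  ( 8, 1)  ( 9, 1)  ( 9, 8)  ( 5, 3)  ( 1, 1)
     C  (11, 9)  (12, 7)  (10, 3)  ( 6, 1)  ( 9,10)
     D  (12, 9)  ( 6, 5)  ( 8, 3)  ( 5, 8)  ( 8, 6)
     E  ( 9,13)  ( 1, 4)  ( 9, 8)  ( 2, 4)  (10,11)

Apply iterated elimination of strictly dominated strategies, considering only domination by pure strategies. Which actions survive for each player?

P1 drop A (B beats it: P:8>7 Q:9>0 R:9>6 S:5>0 T:1>0)
P1 drop B (C beats it: P:11>8 Q:12>9 R:10>9 S:6>5 T:9>1)
P2 drop Q (P beats it: C:9>7 D:9>5 E:13>4)
P2 drop R (P beats it: C:9>3 D:9>3 E:13>8)
P2 drop S (P beats it: C:9>1 D:9>8 E:13>4)
P1→{C,D,E} P2→{P,T}

Remaining: P1:{C,D,E} P2:{P,T}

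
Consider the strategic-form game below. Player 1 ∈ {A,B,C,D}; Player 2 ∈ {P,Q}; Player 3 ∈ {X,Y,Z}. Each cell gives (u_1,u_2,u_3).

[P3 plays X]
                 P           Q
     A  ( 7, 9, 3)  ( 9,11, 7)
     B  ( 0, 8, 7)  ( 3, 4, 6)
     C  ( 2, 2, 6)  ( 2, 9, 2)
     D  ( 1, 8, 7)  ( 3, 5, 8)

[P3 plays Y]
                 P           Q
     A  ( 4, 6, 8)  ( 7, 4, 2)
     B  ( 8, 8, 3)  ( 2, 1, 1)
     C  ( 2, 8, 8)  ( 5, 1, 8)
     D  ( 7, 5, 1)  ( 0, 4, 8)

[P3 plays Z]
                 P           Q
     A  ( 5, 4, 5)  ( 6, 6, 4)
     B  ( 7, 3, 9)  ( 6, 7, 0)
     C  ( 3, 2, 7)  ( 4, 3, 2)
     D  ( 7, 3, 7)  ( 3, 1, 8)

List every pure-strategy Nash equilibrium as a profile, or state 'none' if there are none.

(A,P,X): not NE [P2→Q gives 11>9; P3→Y gives 8>3]
(A,P,Y): not NE [P1→B gives 8>4]
(A,P,Z): not NE [P1→D gives 7>5; P2→Q gives 6>4; P3→Y gives 8>5]
(A,Q,X): NE
(A,Q,Y): not NE [P2→P gives 6>4; P3→X gives 7>2]
(A,Q,Z): not NE [P3→X gives 7>4]
(B,P,X): not NE [P1→A gives 7>0; P3→Z gives 9>7]
(B,P,Y): not NE [P3→Z gives 9>3]
(B,P,Z): not NE [P2→Q gives 7>3]
(B,Q,X): not NE [P1→A gives 9>3; P2→P gives 8>4]
(B,Q,Y): not NE [P1→A gives 7>2; P2→P gives 8>1; P3→X gives 6>1]
(B,Q,Z): not NE [P3→X gives 6>0]
(C,P,X): not NE [P1→A gives 7>2; P2→Q gives 9>2; P3→Y gives 8>6]
(C,P,Y): not NE [P1→B gives 8>2]
(C,P,Z): not NE [P1→D gives 7>3; P2→Q gives 3>2; P3→Y gives 8>7]
(C,Q,X): not NE [P1→A gives 9>2; P3→Y gives 8>2]
(C,Q,Y): not NE [P1→A gives 7>5; P2→P gives 8>1]
(C,Q,Z): not NE [P1→B gives 6>4; P3→Y gives 8>2]
(D,P,X): not NE [P1→A gives 7>1]
(D,P,Y): not NE [P1→B gives 8>7; P3→Z gives 7>1]
(D,P,Z): NE
(D,Q,X): not NE [P1→A gives 9>3; P2→P gives 8>5]
(D,Q,Y): not NE [P1→A gives 7>0; P2→P gives 5>4]
(D,Q,Z): not NE [P1→B gives 6>3; P2→P gives 3>1]

Nash profiles: (A,Q,X), (D,P,Z)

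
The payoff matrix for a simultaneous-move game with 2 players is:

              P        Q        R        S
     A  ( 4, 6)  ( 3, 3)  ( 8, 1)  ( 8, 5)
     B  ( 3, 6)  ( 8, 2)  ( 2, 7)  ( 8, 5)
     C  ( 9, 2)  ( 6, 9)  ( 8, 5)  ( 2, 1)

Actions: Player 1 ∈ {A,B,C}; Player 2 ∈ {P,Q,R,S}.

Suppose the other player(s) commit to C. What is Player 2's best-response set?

argmax u_2 = {Q}

u_2(P vs C) = 2
u_2(Q vs C) = 9
u_2(R vs C) = 5
u_2(S vs C) = 1
max payoff 9 at {Q}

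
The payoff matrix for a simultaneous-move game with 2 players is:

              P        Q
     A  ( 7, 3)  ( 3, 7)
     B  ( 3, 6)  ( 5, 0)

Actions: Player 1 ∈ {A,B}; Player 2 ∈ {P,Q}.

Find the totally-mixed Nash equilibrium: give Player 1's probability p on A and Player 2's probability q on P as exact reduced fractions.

P1 indiff ⇒ q·7+(1-q)·3 = q·3+(1-q)·5 ⇒ q(4) = (1-q)(2) ⇒ q = 1/3
P2 indiff ⇒ p·3+(1-p)·6 = p·7+(1-p)·0 ⇒ p(-4) = (1-p)(-6) ⇒ p = 3/5

P1 mixes 3/5 on A; P2 mixes 1/3 on P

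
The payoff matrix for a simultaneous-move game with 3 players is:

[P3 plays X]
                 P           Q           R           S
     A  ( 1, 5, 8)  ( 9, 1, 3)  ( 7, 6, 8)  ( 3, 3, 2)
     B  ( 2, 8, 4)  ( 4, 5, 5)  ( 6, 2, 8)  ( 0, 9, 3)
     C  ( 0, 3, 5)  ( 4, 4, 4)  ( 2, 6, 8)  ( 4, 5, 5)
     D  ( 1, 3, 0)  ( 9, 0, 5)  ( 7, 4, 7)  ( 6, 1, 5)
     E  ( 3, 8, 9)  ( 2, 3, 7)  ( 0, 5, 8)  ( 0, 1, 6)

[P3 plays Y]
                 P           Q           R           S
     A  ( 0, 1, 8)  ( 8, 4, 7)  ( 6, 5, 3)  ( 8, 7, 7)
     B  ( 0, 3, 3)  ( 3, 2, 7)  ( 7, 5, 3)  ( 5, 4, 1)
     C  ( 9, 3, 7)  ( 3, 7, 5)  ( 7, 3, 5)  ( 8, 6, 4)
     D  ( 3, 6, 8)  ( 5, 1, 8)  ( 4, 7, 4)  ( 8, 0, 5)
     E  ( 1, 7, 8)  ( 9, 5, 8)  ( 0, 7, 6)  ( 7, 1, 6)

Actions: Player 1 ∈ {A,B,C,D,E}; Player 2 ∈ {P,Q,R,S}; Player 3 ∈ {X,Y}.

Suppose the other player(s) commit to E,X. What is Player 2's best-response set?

u_2(P vs E,X) = 8
u_2(Q vs E,X) = 3
u_2(R vs E,X) = 5
u_2(S vs E,X) = 1
max payoff 8 at {P}

P2 best: {P}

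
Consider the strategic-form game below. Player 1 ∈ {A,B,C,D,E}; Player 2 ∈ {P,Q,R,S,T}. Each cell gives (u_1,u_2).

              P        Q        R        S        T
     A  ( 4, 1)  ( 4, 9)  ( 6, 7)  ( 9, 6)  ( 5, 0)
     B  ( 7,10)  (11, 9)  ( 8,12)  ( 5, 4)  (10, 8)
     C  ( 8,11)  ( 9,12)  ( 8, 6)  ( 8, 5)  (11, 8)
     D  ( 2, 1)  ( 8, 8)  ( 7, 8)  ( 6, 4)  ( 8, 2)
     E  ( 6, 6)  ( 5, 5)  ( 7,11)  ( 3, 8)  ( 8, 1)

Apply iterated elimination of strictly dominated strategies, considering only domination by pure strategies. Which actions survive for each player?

IESDS → P1:{B,C} P2:{P,Q,R}

P1 drop D (C beats it: P:8>2 Q:9>8 R:8>7 S:8>6 T:11>8)
P1 drop E (B beats it: P:7>6 Q:11>5 R:8>7 S:5>3 T:10>8)
P2 drop S (Q beats it: A:9>6 B:9>4 C:12>5)
P1 drop A (B beats it: P:7>4 Q:11>4 R:8>6 T:10>5)
P2 drop T (P beats it: B:10>8 C:11>8)
P1→{B,C} P2→{P,Q,R}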